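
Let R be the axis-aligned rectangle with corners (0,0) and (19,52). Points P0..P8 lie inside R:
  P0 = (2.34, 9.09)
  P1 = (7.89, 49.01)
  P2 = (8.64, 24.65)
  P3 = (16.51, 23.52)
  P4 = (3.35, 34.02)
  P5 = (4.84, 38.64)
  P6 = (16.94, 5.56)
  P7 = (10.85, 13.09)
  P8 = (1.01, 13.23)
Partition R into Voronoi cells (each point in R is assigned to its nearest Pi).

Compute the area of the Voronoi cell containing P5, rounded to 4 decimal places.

Area of P5's cell: 141.5771

1. box [0,19]×[0,52]: [(0, 0) (19, 0) (19, 52) (0, 52)]
2. ⊥bis P5·P0 via (3.59,23.865): [(0, 24.1687) (19, 22.5613) (19, 52) (0, 52)]  |A|=544.065
3. ⊥bis P5·P1 via (6.365,43.825): [(0, 45.6971) (0, 24.1687) (19, 22.5613) (19, 40.1088)]  |A|=371.2209
4. ⊥bis P5·P2 via (6.74,31.645): [(0, 45.6971) (0, 29.8143) (19, 34.9751) (19, 40.1088)]  |A|=199.657
5. ⊥bis P5·P3 via (10.675,31.08): [(0, 45.6971) (0, 29.8143) (13.9413, 33.601) (19, 37.5054) (19, 40.1088)]  |A|=193.2569
6. ⊥bis P5·P4 via (4.095,36.33): [(0, 45.6971) (0, 37.6507) (13.1897, 33.3969) (13.9413, 33.601) (19, 37.5054) (19, 40.1088)]  |A|=141.5771
7. ⊥bis P5·P6 via (10.89,22.1): [(0, 45.6971) (0, 37.6507) (13.1897, 33.3969) (13.9413, 33.601) (19, 37.5054) (19, 40.1088)]  |A|=141.5771
8. ⊥bis P5·P7 via (7.845,25.865): [(0, 45.6971) (0, 37.6507) (13.1897, 33.3969) (13.9413, 33.601) (19, 37.5054) (19, 40.1088)]  |A|=141.5771
9. ⊥bis P5·P8 via (2.925,25.935): [(0, 45.6971) (0, 37.6507) (13.1897, 33.3969) (13.9413, 33.601) (19, 37.5054) (19, 40.1088)]  |A|=141.5771
10. canonical 6-gon: [(0, 45.6971) (0, 37.6507) (13.1897, 33.3969) (13.9413, 33.601) (19, 37.5054) (19, 40.1088)]
11. shoelace: 141.5771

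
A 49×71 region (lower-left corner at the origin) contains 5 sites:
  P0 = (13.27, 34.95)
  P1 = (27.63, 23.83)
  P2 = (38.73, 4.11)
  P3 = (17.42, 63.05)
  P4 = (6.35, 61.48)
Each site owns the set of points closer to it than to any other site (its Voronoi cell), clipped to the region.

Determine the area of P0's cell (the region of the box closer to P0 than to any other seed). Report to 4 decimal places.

1. box [0,49]×[0,71]: [(0, 0) (49, 0) (49, 71) (0, 71)]
2. ⊥bis P0·P1 via (20.45,29.39): [(0, 2.9815) (49, 66.2585) (49, 71) (0, 71)]  |A|=1782.6182
3. ⊥bis P0·P2 via (26,19.53): [(0, 2.9815) (49, 66.2585) (49, 71) (0, 71)]  |A|=1782.6182
4. ⊥bis P0·P3 via (15.345,49): [(0, 51.2663) (0, 2.9815) (33.5531, 46.3109)]  |A|=810.0507
5. ⊥bis P0·P4 via (9.81,48.215): [(13.7325, 49.2381) (0, 45.6562) (0, 2.9815) (33.5531, 46.3109)]  |A|=771.5305
6. canonical 4-gon: [(13.7325, 49.2381) (0, 45.6562) (0, 2.9815) (33.5531, 46.3109)]
7. shoelace: 771.5305

Area of P0's cell: 771.5305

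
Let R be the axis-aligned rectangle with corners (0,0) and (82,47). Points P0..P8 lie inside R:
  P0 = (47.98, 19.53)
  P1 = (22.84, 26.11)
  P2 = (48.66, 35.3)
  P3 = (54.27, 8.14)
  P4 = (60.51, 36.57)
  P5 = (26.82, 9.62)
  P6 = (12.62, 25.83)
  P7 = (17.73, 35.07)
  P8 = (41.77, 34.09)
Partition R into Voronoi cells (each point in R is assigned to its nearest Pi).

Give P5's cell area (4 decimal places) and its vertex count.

Area of P5's cell: 534.8003 (6 vertices)

1. box [0,82]×[0,47]: [(0, 0) (82, 0) (82, 47) (0, 47)]
2. ⊥bis P5·P0 via (37.4,14.575): [(0, 0) (44.226, 0) (22.2142, 47) (0, 47)]  |A|=1561.3446
3. ⊥bis P5·P1 via (24.83,17.865): [(0, 11.8721) (0, 0) (44.226, 0) (34.7391, 20.2566)]  |A|=654.1475
4. ⊥bis P5·P2 via (37.74,22.46): [(0, 11.8721) (0, 0) (44.226, 0) (34.7391, 20.2566)]  |A|=654.1475
5. ⊥bis P5·P3 via (40.545,8.88): [(0, 11.8721) (0, 0) (40.0662, 0) (40.4957, 7.9651) (34.7391, 20.2566)]  |A|=637.5811
6. ⊥bis P5·P4 via (43.665,23.095): [(0, 11.8721) (0, 0) (40.0662, 0) (40.4957, 7.9651) (34.7391, 20.2566)]  |A|=637.5811
7. ⊥bis P5·P6 via (19.72,17.725): [(17.9972, 16.2159) (0, 0.4502) (0, 0) (40.0662, 0) (40.4957, 7.9651) (34.7391, 20.2566)]  |A|=534.8003
8. ⊥bis P5·P7 via (22.275,22.345): [(17.9972, 16.2159) (0, 0.4502) (0, 0) (40.0662, 0) (40.4957, 7.9651) (34.7391, 20.2566)]  |A|=534.8003
9. ⊥bis P5·P8 via (34.295,21.855): [(17.9972, 16.2159) (0, 0.4502) (0, 0) (40.0662, 0) (40.4957, 7.9651) (34.7391, 20.2566)]  |A|=534.8003
10. canonical 6-gon: [(17.9972, 16.2159) (0, 0.4502) (0, 0) (40.0662, 0) (40.4957, 7.9651) (34.7391, 20.2566)]
11. shoelace: 534.8003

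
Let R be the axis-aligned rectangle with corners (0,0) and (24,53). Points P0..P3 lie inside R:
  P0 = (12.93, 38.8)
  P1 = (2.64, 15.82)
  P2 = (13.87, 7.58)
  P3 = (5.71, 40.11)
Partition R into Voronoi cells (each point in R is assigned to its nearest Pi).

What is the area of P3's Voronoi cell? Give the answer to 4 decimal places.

1. box [0,24]×[0,53]: [(0, 0) (24, 0) (24, 53) (0, 53)]
2. ⊥bis P3·P0 via (9.32,39.455): [(0, 0) (2.1613, 0) (11.7776, 53) (0, 53)]  |A|=369.3803
3. ⊥bis P3·P1 via (4.175,27.965): [(0, 28.4927) (7.1666, 27.5869) (11.7776, 53) (0, 53)]  |A|=237.4705
4. ⊥bis P3·P2 via (9.79,23.845): [(0, 28.4927) (7.1666, 27.5869) (11.7776, 53) (0, 53)]  |A|=237.4705
5. canonical 4-gon: [(0, 28.4927) (7.1666, 27.5869) (11.7776, 53) (0, 53)]
6. shoelace: 237.4705

Area of P3's cell: 237.4705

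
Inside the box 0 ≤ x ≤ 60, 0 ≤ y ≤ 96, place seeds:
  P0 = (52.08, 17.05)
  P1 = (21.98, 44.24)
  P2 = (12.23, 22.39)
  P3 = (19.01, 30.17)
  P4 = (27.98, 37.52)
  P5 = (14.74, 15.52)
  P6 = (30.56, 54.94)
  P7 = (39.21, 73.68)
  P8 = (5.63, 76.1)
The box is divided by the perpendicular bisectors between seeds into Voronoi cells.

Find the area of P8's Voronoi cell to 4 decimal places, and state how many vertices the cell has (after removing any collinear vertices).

1. box [0,60]×[0,96]: [(0, 0) (60, 0) (60, 96) (0, 96)]
2. ⊥bis P8·P0 via (28.855,46.575): [(0, 23.877) (60, 71.0743) (60, 96) (0, 96)]  |A|=2911.4591
3. ⊥bis P8·P1 via (13.805,60.17): [(0, 53.0855) (60, 83.8765) (60, 96) (0, 96)]  |A|=1651.1404
4. ⊥bis P8·P2 via (8.93,49.245): [(0, 53.0855) (60, 83.8765) (60, 96) (0, 96)]  |A|=1651.1404
5. ⊥bis P8·P3 via (12.32,53.135): [(0, 53.0855) (60, 83.8765) (60, 96) (0, 96)]  |A|=1651.1404
6. ⊥bis P8·P4 via (16.805,56.81): [(0, 53.0855) (60, 83.8765) (60, 96) (0, 96)]  |A|=1651.1404
7. ⊥bis P8·P5 via (10.185,45.81): [(0, 53.0855) (60, 83.8765) (60, 96) (0, 96)]  |A|=1651.1404
8. ⊥bis P8·P6 via (18.095,65.52): [(0, 53.0855) (13.3604, 59.9418) (43.9657, 96) (0, 96)]  |A|=1079.3385
9. ⊥bis P8·P7 via (22.42,74.89): [(0, 53.0855) (13.3604, 59.9418) (22.0834, 70.219) (23.9413, 96) (0, 96)]  |A|=821.2138
10. canonical 5-gon: [(0, 53.0855) (13.3604, 59.9418) (22.0834, 70.219) (23.9413, 96) (0, 96)]
11. shoelace: 821.2138

Area of P8's cell: 821.2138 (5 vertices)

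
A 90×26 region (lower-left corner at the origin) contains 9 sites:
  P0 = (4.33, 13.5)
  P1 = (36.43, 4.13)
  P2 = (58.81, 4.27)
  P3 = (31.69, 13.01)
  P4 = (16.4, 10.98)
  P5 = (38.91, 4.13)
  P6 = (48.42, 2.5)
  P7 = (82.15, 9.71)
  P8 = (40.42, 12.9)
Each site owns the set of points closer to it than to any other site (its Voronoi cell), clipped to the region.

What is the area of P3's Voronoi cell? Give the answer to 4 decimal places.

Area of P3's cell: 244.2952

1. box [0,90]×[0,26]: [(0, 0) (90, 0) (90, 26) (0, 26)]
2. ⊥bis P3·P0 via (18.01,13.255): [(17.7726, 0) (90, 0) (90, 26) (18.2383, 26)]  |A|=1871.8587
3. ⊥bis P3·P1 via (34.06,8.57): [(17.7726, 0) (18.0048, 0) (66.7137, 26) (18.2383, 26)]  |A|=633.199
4. ⊥bis P3·P2 via (45.25,8.64): [(17.7726, 0) (18.0048, 0) (47.5476, 15.7695) (50.8446, 26) (18.2383, 26)]  |A|=552.0247
5. ⊥bis P3·P4 via (24.045,11.995): [(25.1324, 3.8046) (47.5476, 15.7695) (50.8446, 26) (22.1856, 26)]  |A|=412.9849
6. ⊥bis P3·P5 via (35.3,8.57): [(25.1324, 3.8046) (37.67, 10.497) (48.7523, 19.5076) (50.8446, 26) (22.1856, 26)]  |A|=397.699
7. ⊥bis P3·P6 via (40.055,7.755): [(25.1324, 3.8046) (37.67, 10.497) (46.066, 17.3235) (50.1366, 23.8031) (50.8446, 26) (22.1856, 26)]  |A|=393.4412
8. ⊥bis P3·P7 via (56.92,11.36): [(25.1324, 3.8046) (37.67, 10.497) (46.066, 17.3235) (50.1366, 23.8031) (50.8446, 26) (22.1856, 26)]  |A|=393.4412
9. ⊥bis P3·P8 via (36.055,12.955): [(25.1324, 3.8046) (36.0129, 9.6124) (36.2194, 26) (22.1856, 26)]  |A|=244.2952
10. canonical 4-gon: [(25.1324, 3.8046) (36.0129, 9.6124) (36.2194, 26) (22.1856, 26)]
11. shoelace: 244.2952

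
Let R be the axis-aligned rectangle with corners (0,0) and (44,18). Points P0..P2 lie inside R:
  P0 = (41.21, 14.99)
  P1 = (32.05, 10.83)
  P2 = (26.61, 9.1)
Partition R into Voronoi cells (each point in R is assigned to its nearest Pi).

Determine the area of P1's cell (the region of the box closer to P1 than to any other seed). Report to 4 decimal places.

1. box [0,44]×[0,18]: [(0, 0) (44, 0) (44, 18) (0, 18)]
2. ⊥bis P1·P0 via (36.63,12.91): [(0, 0) (42.4931, 0) (34.3184, 18) (0, 18)]  |A|=691.303
3. ⊥bis P1·P2 via (29.33,9.965): [(32.499, 0) (42.4931, 0) (34.3184, 18) (26.7748, 18)]  |A|=157.8391
4. canonical 4-gon: [(32.499, 0) (42.4931, 0) (34.3184, 18) (26.7748, 18)]
5. shoelace: 157.8391

Area of P1's cell: 157.8391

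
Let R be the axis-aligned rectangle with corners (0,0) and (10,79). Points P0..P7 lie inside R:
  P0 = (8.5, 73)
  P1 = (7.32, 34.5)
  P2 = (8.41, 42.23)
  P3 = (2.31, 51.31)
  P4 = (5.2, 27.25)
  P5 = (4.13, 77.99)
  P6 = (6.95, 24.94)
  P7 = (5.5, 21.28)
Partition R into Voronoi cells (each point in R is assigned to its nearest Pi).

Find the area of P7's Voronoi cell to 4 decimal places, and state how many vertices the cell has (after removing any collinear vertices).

1. box [0,10]×[0,79]: [(0, 0) (10, 0) (10, 79) (0, 79)]
2. ⊥bis P7·P0 via (7,47.14): [(0, 47.546) (0, 0) (10, 0) (10, 46.966)]  |A|=472.5601
3. ⊥bis P7·P1 via (6.41,27.89): [(0, 28.7725) (0, 0) (10, 0) (10, 27.3958)]  |A|=280.8411
4. ⊥bis P7·P2 via (6.955,31.755): [(0, 28.7725) (0, 0) (10, 0) (10, 27.3958)]  |A|=280.8411
5. ⊥bis P7·P3 via (3.905,36.295): [(0, 28.7725) (0, 0) (10, 0) (10, 27.3958)]  |A|=280.8411
6. ⊥bis P7·P4 via (5.35,24.265): [(0, 23.9962) (0, 0) (10, 0) (10, 24.4987)]  |A|=242.4741
7. ⊥bis P7·P5 via (4.815,49.635): [(0, 23.9962) (0, 0) (10, 0) (10, 24.4987)]  |A|=242.4741
8. ⊥bis P7·P6 via (6.225,23.11): [(3.5393, 24.174) (0, 23.9962) (0, 0) (10, 0) (10, 21.6144)]  |A|=233.157
9. canonical 5-gon: [(3.5393, 24.174) (0, 23.9962) (0, 0) (10, 0) (10, 21.6144)]
10. shoelace: 233.157

Area of P7's cell: 233.1570 (5 vertices)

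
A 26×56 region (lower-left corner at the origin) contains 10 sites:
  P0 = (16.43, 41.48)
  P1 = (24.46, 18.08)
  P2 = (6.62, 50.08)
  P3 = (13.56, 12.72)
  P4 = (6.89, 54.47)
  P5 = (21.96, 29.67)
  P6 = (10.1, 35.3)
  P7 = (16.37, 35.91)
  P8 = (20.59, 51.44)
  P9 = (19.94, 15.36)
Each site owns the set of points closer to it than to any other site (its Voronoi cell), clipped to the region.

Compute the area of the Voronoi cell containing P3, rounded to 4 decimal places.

1. box [0,26]×[0,56]: [(0, 0) (26, 0) (26, 56) (0, 56)]
2. ⊥bis P3·P0 via (14.995,27.1): [(0, 28.5964) (0, 0) (26, 0) (26, 26.0018)]  |A|=709.7762
3. ⊥bis P3·P1 via (19.01,15.4): [(13.1669, 27.2824) (0, 28.5964) (0, 0) (26, 0) (26, 1.1853)]  |A|=550.5396
4. ⊥bis P3·P2 via (10.09,31.4): [(13.1669, 27.2824) (0, 28.5964) (0, 0) (26, 0) (26, 1.1853)]  |A|=550.5396
5. ⊥bis P3·P4 via (10.225,33.595): [(13.1669, 27.2824) (0, 28.5964) (0, 0) (26, 0) (26, 1.1853)]  |A|=550.5396
6. ⊥bis P3·P5 via (17.76,21.195): [(15.6449, 22.2432) (3.5374, 28.2434) (0, 28.5964) (0, 0) (26, 0) (26, 1.1853)]  |A|=527.4675
7. ⊥bis P3·P6 via (11.83,24.01): [(15.6449, 22.2432) (12.0208, 24.0392) (0, 22.1973) (0, 0) (26, 0) (26, 1.1853)]  |A|=483.0679
8. ⊥bis P3·P7 via (14.965,24.315): [(15.6449, 22.2432) (12.0208, 24.0392) (0, 22.1973) (0, 0) (26, 0) (26, 1.1853)]  |A|=483.0679
9. ⊥bis P3·P8 via (17.075,32.08): [(15.6449, 22.2432) (12.0208, 24.0392) (0, 22.1973) (0, 0) (26, 0) (26, 1.1853)]  |A|=483.0679
10. ⊥bis P3·P9 via (16.75,14.04): [(12.765, 23.6704) (12.0208, 24.0392) (0, 22.1973) (0, 0) (22.5597, 0)]  |A|=411.5743
11. canonical 5-gon: [(12.765, 23.6704) (12.0208, 24.0392) (0, 22.1973) (0, 0) (22.5597, 0)]
12. shoelace: 411.5743

Area of P3's cell: 411.5743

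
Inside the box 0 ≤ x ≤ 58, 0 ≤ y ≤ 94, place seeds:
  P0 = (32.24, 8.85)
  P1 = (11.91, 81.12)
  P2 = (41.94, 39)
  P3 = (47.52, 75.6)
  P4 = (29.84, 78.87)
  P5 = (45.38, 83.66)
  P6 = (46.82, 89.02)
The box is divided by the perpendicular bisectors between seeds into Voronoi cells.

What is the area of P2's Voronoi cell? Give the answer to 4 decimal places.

Area of P2's cell: 1577.5157

1. box [0,58]×[0,94]: [(0, 0) (58, 0) (58, 94) (0, 94)]
2. ⊥bis P2·P0 via (37.09,23.925): [(0, 35.8578) (58, 17.1977) (58, 94) (0, 94)]  |A|=3913.3903
3. ⊥bis P2·P1 via (26.925,60.06): [(0, 40.8635) (0, 35.8578) (58, 17.1977) (58, 82.2153)]  |A|=2030.6754
4. ⊥bis P2·P3 via (44.73,57.3): [(26.8725, 60.0225) (0, 40.8635) (0, 35.8578) (58, 17.1977) (58, 55.2769)]  |A|=1611.4115
5. ⊥bis P2·P4 via (35.89,58.935): [(35.26, 58.7438) (17.5331, 53.3639) (0, 40.8635) (0, 35.8578) (58, 17.1977) (58, 55.2769)]  |A|=1577.5157
6. ⊥bis P2·P5 via (43.66,61.33): [(35.26, 58.7438) (17.5331, 53.3639) (0, 40.8635) (0, 35.8578) (58, 17.1977) (58, 55.2769)]  |A|=1577.5157
7. ⊥bis P2·P6 via (44.38,64.01): [(35.26, 58.7438) (17.5331, 53.3639) (0, 40.8635) (0, 35.8578) (58, 17.1977) (58, 55.2769)]  |A|=1577.5157
8. canonical 6-gon: [(35.26, 58.7438) (17.5331, 53.3639) (0, 40.8635) (0, 35.8578) (58, 17.1977) (58, 55.2769)]
9. shoelace: 1577.5157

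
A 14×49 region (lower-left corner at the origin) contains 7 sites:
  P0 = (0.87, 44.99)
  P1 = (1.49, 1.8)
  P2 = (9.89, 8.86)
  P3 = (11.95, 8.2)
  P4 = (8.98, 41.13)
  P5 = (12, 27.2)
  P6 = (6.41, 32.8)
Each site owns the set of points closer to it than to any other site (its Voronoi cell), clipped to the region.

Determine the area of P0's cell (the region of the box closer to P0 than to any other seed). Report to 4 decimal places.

1. box [0,14]×[0,49]: [(0, 0) (14, 0) (14, 49) (0, 49)]
2. ⊥bis P0·P1 via (1.18,23.395): [(0, 23.3781) (14, 23.579) (14, 49) (0, 49)]  |A|=357.3003
3. ⊥bis P0·P2 via (5.38,26.925): [(0, 25.5819) (14, 29.077) (14, 49) (0, 49)]  |A|=303.3878
4. ⊥bis P0·P3 via (6.41,26.595): [(0, 25.5819) (14, 29.077) (14, 49) (0, 49)]  |A|=303.3878
5. ⊥bis P0·P4 via (4.925,43.06): [(0, 32.7124) (7.7522, 49) (0, 49)]  |A|=63.1322
6. ⊥bis P0·P5 via (6.435,36.095): [(0, 32.7124) (7.7522, 49) (0, 49)]  |A|=63.1322
7. ⊥bis P0·P6 via (3.64,38.895): [(0, 37.2407) (2.7502, 38.4906) (7.7522, 49) (0, 49)]  |A|=56.9054
8. canonical 4-gon: [(0, 37.2407) (2.7502, 38.4906) (7.7522, 49) (0, 49)]
9. shoelace: 56.9054

Area of P0's cell: 56.9054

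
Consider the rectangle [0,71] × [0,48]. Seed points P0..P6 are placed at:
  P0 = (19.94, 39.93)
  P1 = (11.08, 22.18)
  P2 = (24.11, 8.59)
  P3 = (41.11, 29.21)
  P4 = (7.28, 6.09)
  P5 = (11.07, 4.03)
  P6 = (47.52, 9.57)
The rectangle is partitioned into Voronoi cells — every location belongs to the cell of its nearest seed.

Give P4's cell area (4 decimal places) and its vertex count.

1. box [0,71]×[0,48]: [(0, 0) (71, 0) (71, 48) (0, 48)]
2. ⊥bis P4·P0 via (13.61,23.01): [(0, 28.1017) (0, 0) (71, 0) (71, 1.5396)]  |A|=1052.2666
3. ⊥bis P4·P1 via (9.18,14.135): [(0, 16.3031) (0, 0) (69.0306, 0)]  |A|=562.7045
4. ⊥bis P4·P2 via (15.695,7.34): [(14.8858, 12.7874) (0, 16.3031) (0, 0) (16.7853, 0)]  |A|=228.6628
5. ⊥bis P4·P3 via (24.195,17.65): [(14.8858, 12.7874) (0, 16.3031) (0, 0) (16.7853, 0)]  |A|=228.6628
6. ⊥bis P4·P5 via (9.175,5.06): [(13.547, 13.1036) (0, 16.3031) (0, 0) (6.4247, 0)]  |A|=152.5223
7. ⊥bis P4·P6 via (27.4,7.83): [(13.547, 13.1036) (0, 16.3031) (0, 0) (6.4247, 0)]  |A|=152.5223
8. canonical 4-gon: [(13.547, 13.1036) (0, 16.3031) (0, 0) (6.4247, 0)]
9. shoelace: 152.5223

Area of P4's cell: 152.5223 (4 vertices)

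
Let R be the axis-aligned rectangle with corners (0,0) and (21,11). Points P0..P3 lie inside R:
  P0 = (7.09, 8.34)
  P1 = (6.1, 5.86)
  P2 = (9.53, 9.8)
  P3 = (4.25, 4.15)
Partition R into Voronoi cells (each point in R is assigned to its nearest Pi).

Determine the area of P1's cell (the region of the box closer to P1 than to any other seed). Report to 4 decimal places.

1. box [0,21]×[0,11]: [(0, 0) (21, 0) (21, 11) (0, 11)]
2. ⊥bis P1·P0 via (6.595,7.1): [(0, 9.7327) (0, 0) (21, 0) (21, 1.3496)]  |A|=116.3641
3. ⊥bis P1·P2 via (7.815,7.83): [(10.3969, 5.5823) (0, 9.7327) (0, 0) (16.8092, 0)]  |A|=97.512
4. ⊥bis P1·P3 via (5.175,5.005): [(10.3969, 5.5823) (1.2759, 9.2234) (9.8012, 0) (16.8092, 0)]  |A|=46.103
5. canonical 4-gon: [(10.3969, 5.5823) (1.2759, 9.2234) (9.8012, 0) (16.8092, 0)]
6. shoelace: 46.103

Area of P1's cell: 46.1030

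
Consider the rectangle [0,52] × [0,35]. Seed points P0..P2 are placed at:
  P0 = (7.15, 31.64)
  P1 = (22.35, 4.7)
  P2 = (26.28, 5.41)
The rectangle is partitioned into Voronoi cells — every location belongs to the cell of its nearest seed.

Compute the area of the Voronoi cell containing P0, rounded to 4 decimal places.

Area of P0's cell: 525.9620

1. box [0,52]×[0,35]: [(0, 0) (52, 0) (52, 35) (0, 35)]
2. ⊥bis P0·P1 via (14.75,18.17): [(0, 9.8478) (44.579, 35) (0, 35)]  |A|=560.6294
3. ⊥bis P0·P2 via (16.715,18.525): [(0, 9.8478) (21.28, 21.8543) (39.3046, 35) (0, 35)]  |A|=525.962
4. canonical 4-gon: [(0, 9.8478) (21.28, 21.8543) (39.3046, 35) (0, 35)]
5. shoelace: 525.962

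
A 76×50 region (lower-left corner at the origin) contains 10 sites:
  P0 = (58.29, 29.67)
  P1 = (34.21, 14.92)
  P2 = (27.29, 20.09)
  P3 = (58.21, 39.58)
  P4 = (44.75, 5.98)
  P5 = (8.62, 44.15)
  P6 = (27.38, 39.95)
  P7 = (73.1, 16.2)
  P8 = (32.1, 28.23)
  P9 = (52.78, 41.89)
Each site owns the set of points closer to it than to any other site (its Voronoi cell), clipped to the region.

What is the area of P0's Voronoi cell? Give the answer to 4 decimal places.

Area of P0's cell: 384.0246

1. box [0,76]×[0,50]: [(0, 0) (76, 0) (76, 50) (0, 50)]
2. ⊥bis P0·P1 via (46.25,22.295): [(59.9066, 0) (76, 0) (76, 50) (29.2795, 50)]  |A|=1570.3462
3. ⊥bis P0·P2 via (42.79,24.88): [(40.8793, 31.0629) (59.9066, 0) (76, 0) (76, 50) (35.0271, 50)]  |A|=1515.9252
4. ⊥bis P0·P3 via (58.25,34.625): [(39.8244, 34.4763) (40.8793, 31.0629) (59.9066, 0) (76, 0) (76, 34.7683)]  |A|=922.3911
5. ⊥bis P0·P4 via (51.52,17.825): [(39.8244, 34.4763) (40.8793, 31.0629) (47.6241, 20.0517) (76, 3.8335) (76, 34.7683)]  |A|=706.6522
6. ⊥bis P0·P5 via (33.455,36.91): [(39.8244, 34.4763) (40.8793, 31.0629) (47.6241, 20.0517) (76, 3.8335) (76, 34.7683)]  |A|=706.6522
7. ⊥bis P0·P6 via (42.835,34.81): [(42.7318, 34.4997) (41.3391, 30.3122) (47.6241, 20.0517) (76, 3.8335) (76, 34.7683)]  |A|=700.1924
8. ⊥bis P0·P7 via (65.695,22.935): [(42.7318, 34.4997) (41.3391, 30.3122) (47.6241, 20.0517) (57.7887, 14.2421) (76, 34.2651) (76, 34.7683)]  |A|=423.0918
9. ⊥bis P0·P8 via (45.195,28.95): [(44.8889, 34.5171) (45.493, 23.5309) (47.6241, 20.0517) (57.7887, 14.2421) (76, 34.2651) (76, 34.7683)]  |A|=397.8182
10. ⊥bis P0·P9 via (55.535,35.78): [(52.8773, 34.5816) (45.0787, 31.0653) (45.493, 23.5309) (47.6241, 20.0517) (57.7887, 14.2421) (76, 34.2651) (76, 34.7683)]  |A|=384.0246
11. canonical 7-gon: [(52.8773, 34.5816) (45.0787, 31.0653) (45.493, 23.5309) (47.6241, 20.0517) (57.7887, 14.2421) (76, 34.2651) (76, 34.7683)]
12. shoelace: 384.0246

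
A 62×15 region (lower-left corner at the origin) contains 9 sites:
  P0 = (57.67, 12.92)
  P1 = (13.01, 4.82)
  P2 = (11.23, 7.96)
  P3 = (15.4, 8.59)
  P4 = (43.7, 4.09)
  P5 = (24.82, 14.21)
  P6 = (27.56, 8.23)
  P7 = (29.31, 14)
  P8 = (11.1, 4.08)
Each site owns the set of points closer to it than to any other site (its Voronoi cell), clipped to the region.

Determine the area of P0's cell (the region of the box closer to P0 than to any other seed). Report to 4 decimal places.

1. box [0,62]×[0,15]: [(0, 0) (62, 0) (62, 15) (0, 15)]
2. ⊥bis P0·P1 via (35.34,8.87): [(36.9488, 0) (62, 0) (62, 15) (34.2282, 15)]  |A|=396.1728
3. ⊥bis P0·P2 via (34.45,10.44): [(36.9488, 0) (62, 0) (62, 15) (34.2282, 15)]  |A|=396.1728
4. ⊥bis P0·P3 via (36.535,10.755): [(37.6367, 0) (62, 0) (62, 15) (36.1002, 15)]  |A|=376.9735
5. ⊥bis P0·P4 via (50.685,8.505): [(56.0607, 0) (62, 0) (62, 15) (46.5797, 15)]  |A|=160.1966
6. ⊥bis P0·P5 via (41.245,13.565): [(56.0607, 0) (62, 0) (62, 15) (46.5797, 15)]  |A|=160.1966
7. ⊥bis P0·P6 via (42.615,10.575): [(56.0607, 0) (62, 0) (62, 15) (46.5797, 15)]  |A|=160.1966
8. ⊥bis P0·P7 via (43.49,13.46): [(56.0607, 0) (62, 0) (62, 15) (46.5797, 15)]  |A|=160.1966
9. ⊥bis P0·P8 via (34.385,8.5): [(56.0607, 0) (62, 0) (62, 15) (46.5797, 15)]  |A|=160.1966
10. canonical 4-gon: [(56.0607, 0) (62, 0) (62, 15) (46.5797, 15)]
11. shoelace: 160.1966

Area of P0's cell: 160.1966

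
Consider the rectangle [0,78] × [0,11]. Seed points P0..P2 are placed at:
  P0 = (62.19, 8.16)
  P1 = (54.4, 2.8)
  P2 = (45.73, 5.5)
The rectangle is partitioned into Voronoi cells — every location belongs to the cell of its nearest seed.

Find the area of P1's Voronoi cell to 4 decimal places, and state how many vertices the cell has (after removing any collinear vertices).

1. box [0,78]×[0,11]: [(0, 0) (78, 0) (78, 11) (0, 11)]
2. ⊥bis P1·P0 via (58.295,5.48): [(0, 0) (62.0656, 0) (54.4969, 11) (0, 11)]  |A|=641.0936
3. ⊥bis P1·P2 via (50.065,4.15): [(48.7726, 0) (62.0656, 0) (54.4969, 11) (52.1982, 11)]  |A|=85.7541
4. canonical 4-gon: [(48.7726, 0) (62.0656, 0) (54.4969, 11) (52.1982, 11)]
5. shoelace: 85.7541

Area of P1's cell: 85.7541 (4 vertices)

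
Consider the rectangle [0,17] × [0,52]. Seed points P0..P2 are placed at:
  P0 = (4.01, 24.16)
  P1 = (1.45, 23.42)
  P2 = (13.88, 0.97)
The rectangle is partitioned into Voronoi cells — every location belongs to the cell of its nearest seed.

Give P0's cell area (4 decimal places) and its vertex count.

Area of P0's cell: 596.5125 (5 vertices)

1. box [0,17]×[0,52]: [(0, 0) (17, 0) (17, 52) (0, 52)]
2. ⊥bis P0·P1 via (2.73,23.79): [(0, 33.2343) (9.6068, 0) (17, 0) (17, 52) (0, 52)]  |A|=724.3623
3. ⊥bis P0·P2 via (8.945,12.565): [(0, 33.2343) (6.3001, 11.4393) (17, 15.9933) (17, 52) (0, 52)]  |A|=596.5125
4. canonical 5-gon: [(0, 33.2343) (6.3001, 11.4393) (17, 15.9933) (17, 52) (0, 52)]
5. shoelace: 596.5125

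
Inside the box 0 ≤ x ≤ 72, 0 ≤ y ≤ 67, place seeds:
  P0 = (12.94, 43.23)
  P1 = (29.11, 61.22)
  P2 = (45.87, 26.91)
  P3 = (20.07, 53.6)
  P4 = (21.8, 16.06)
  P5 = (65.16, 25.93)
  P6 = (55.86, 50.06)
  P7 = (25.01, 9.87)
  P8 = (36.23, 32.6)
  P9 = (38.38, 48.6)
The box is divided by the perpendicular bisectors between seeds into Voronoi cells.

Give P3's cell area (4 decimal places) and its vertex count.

Area of P3's cell: 394.1178 (6 vertices)

1. box [0,72]×[0,67]: [(0, 0) (72, 0) (72, 67) (0, 67)]
2. ⊥bis P3·P0 via (16.505,48.415): [(0, 59.7632) (72, 10.2588) (72, 67) (0, 67)]  |A|=2303.2071
3. ⊥bis P3·P1 via (24.59,57.41): [(0, 59.7632) (53.7684, 22.7942) (16.5064, 67) (0, 67)]  |A|=559.3953
4. ⊥bis P3·P2 via (32.97,40.255): [(0, 59.7632) (31.0593, 38.408) (36.3204, 43.4937) (16.5064, 67) (0, 67)]  |A|=460.5778
5. ⊥bis P3·P4 via (20.935,34.83): [(0, 59.7632) (31.0593, 38.408) (36.3204, 43.4937) (16.5064, 67) (0, 67)]  |A|=460.5778
6. ⊥bis P3·P5 via (42.615,39.765): [(0, 59.7632) (31.0593, 38.408) (36.3204, 43.4937) (16.5064, 67) (0, 67)]  |A|=460.5778
7. ⊥bis P3·P6 via (37.965,51.83): [(0, 59.7632) (31.0593, 38.408) (36.3204, 43.4937) (16.5064, 67) (0, 67)]  |A|=460.5778
8. ⊥bis P3·P7 via (22.54,31.735): [(0, 59.7632) (31.0593, 38.408) (36.3204, 43.4937) (16.5064, 67) (0, 67)]  |A|=460.5778
9. ⊥bis P3·P8 via (28.15,43.1): [(0, 59.7632) (26.3027, 41.6785) (33.3071, 47.0685) (16.5064, 67) (0, 67)]  |A|=419.2391
10. ⊥bis P3·P9 via (29.225,51.1): [(0, 59.7632) (26.3027, 41.6785) (26.7452, 42.019) (29.3923, 51.7128) (16.5064, 67) (0, 67)]  |A|=394.1178
11. canonical 6-gon: [(0, 59.7632) (26.3027, 41.6785) (26.7452, 42.019) (29.3923, 51.7128) (16.5064, 67) (0, 67)]
12. shoelace: 394.1178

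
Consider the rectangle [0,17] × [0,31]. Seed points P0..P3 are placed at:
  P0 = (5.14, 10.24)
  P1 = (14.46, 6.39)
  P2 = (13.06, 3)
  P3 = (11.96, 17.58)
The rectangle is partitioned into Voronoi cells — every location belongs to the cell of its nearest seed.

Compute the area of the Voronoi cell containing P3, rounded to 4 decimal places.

1. box [0,17]×[0,31]: [(0, 0) (17, 0) (17, 31) (0, 31)]
2. ⊥bis P3·P0 via (8.55,13.91): [(0, 21.8543) (17, 6.0586) (17, 31) (0, 31)]  |A|=289.7402
3. ⊥bis P3·P1 via (13.21,11.985): [(0, 21.8543) (11.1235, 11.5188) (17, 12.8317) (17, 31) (0, 31)]  |A|=269.8391
4. ⊥bis P3·P2 via (12.51,10.29): [(0, 21.8543) (11.1235, 11.5188) (17, 12.8317) (17, 31) (0, 31)]  |A|=269.8391
5. canonical 5-gon: [(0, 21.8543) (11.1235, 11.5188) (17, 12.8317) (17, 31) (0, 31)]
6. shoelace: 269.8391

Area of P3's cell: 269.8391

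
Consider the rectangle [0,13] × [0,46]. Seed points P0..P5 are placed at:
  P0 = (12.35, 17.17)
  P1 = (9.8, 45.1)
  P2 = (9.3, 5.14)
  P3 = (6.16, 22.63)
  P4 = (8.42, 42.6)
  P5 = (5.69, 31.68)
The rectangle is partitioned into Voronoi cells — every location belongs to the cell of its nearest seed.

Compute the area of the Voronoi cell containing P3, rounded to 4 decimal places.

1. box [0,13]×[0,46]: [(0, 0) (13, 0) (13, 46) (0, 46)]
2. ⊥bis P3·P0 via (9.255,19.9): [(0, 9.4076) (13, 24.1457) (13, 46) (0, 46)]  |A|=379.9035
3. ⊥bis P3·P1 via (7.98,33.865): [(0, 35.1577) (0, 9.4076) (13, 24.1457) (13, 33.0518)]  |A|=225.2652
4. ⊥bis P3·P2 via (7.73,13.885): [(0, 35.1577) (0, 12.4972) (3.238, 13.0785) (13, 24.1457) (13, 33.0518)]  |A|=220.2631
5. ⊥bis P3·P4 via (7.29,32.615): [(0, 33.44) (0, 12.4972) (3.238, 13.0785) (13, 24.1457) (13, 31.9688)]  |A|=202.0586
6. ⊥bis P3·P5 via (5.925,27.155): [(0, 26.8473) (0, 12.4972) (3.238, 13.0785) (13, 24.1457) (13, 27.5224)]  |A|=130.3045
7. canonical 5-gon: [(0, 26.8473) (0, 12.4972) (3.238, 13.0785) (13, 24.1457) (13, 27.5224)]
8. shoelace: 130.3045

Area of P3's cell: 130.3045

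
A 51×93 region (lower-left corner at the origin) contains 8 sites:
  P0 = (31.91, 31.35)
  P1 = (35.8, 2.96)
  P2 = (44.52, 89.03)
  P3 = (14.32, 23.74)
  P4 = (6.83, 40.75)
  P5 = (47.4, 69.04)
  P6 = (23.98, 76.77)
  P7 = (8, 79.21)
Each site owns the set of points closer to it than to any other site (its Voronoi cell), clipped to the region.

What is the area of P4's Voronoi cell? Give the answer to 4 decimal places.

Area of P4's cell: 603.9778

1. box [0,51]×[0,93]: [(0, 0) (51, 0) (51, 93) (0, 93)]
2. ⊥bis P4·P0 via (19.37,36.05): [(0, 0) (5.8584, 0) (40.7149, 93) (0, 93)]  |A|=2165.66
3. ⊥bis P4·P1 via (21.315,21.855): [(0, 5.5148) (11.1206, 14.0399) (40.7149, 93) (0, 93)]  |A|=2093.8699
4. ⊥bis P4·P2 via (25.675,64.89): [(0, 84.9333) (0, 5.5148) (11.1206, 14.0399) (29.1597, 62.1697)]  |A|=1348.6321
5. ⊥bis P4·P3 via (10.575,32.245): [(0, 84.9333) (0, 27.5885) (19.4004, 36.1311) (29.1597, 62.1697)]  |A|=1046.9724
6. ⊥bis P4·P5 via (27.115,54.895): [(13.539, 74.364) (0, 84.9333) (0, 27.5885) (19.4004, 36.1311) (26.6715, 55.531)]  |A|=979.9513
7. ⊥bis P4·P6 via (15.405,58.76): [(0, 66.0947) (0, 27.5885) (19.4004, 36.1311) (25.9924, 53.7191)]  |A|=642.8846
8. ⊥bis P4·P7 via (7.415,59.98): [(13.2131, 59.8036) (0, 60.2056) (0, 27.5885) (19.4004, 36.1311) (25.9924, 53.7191)]  |A|=603.9778
9. canonical 5-gon: [(13.2131, 59.8036) (0, 60.2056) (0, 27.5885) (19.4004, 36.1311) (25.9924, 53.7191)]
10. shoelace: 603.9778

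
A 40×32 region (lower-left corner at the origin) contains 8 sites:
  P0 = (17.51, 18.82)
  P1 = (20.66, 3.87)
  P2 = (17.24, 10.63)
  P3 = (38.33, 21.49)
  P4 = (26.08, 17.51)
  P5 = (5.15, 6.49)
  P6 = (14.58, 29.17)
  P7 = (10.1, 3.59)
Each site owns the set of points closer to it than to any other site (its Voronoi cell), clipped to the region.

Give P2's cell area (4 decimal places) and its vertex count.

1. box [0,40]×[0,32]: [(0, 0) (40, 0) (40, 32) (0, 32)]
2. ⊥bis P2·P0 via (17.375,14.725): [(0, 15.2978) (0, 0) (40, 0) (40, 13.9791)]  |A|=585.5385
3. ⊥bis P2·P1 via (18.95,7.25): [(32.7249, 14.219) (0, 15.2978) (0, 0) (4.6196, 0)]  |A|=283.1524
4. ⊥bis P2·P3 via (27.785,16.06): [(29.558, 12.6168) (28.6641, 14.3528) (0, 15.2978) (0, 0) (4.6196, 0)]  |A|=279.6874
5. ⊥bis P2·P4 via (21.66,14.07): [(24.7028, 10.1604) (21.2496, 14.5973) (0, 15.2978) (0, 0) (4.6196, 0)]  |A|=258.3486
6. ⊥bis P2·P5 via (11.195,8.56): [(12.7225, 4.0994) (24.7028, 10.1604) (21.2496, 14.5973) (8.9892, 15.0015)]  |A|=103.1195
7. ⊥bis P2·P6 via (15.91,19.9): [(12.7225, 4.0994) (24.7028, 10.1604) (21.2496, 14.5973) (8.9892, 15.0015)]  |A|=103.1195
8. ⊥bis P2·P7 via (13.67,7.11): [(10.6388, 10.1843) (15.3352, 5.4212) (24.7028, 10.1604) (21.2496, 14.5973) (8.9892, 15.0015)]  |A|=93.7934
9. canonical 5-gon: [(10.6388, 10.1843) (15.3352, 5.4212) (24.7028, 10.1604) (21.2496, 14.5973) (8.9892, 15.0015)]
10. shoelace: 93.7934

Area of P2's cell: 93.7934 (5 vertices)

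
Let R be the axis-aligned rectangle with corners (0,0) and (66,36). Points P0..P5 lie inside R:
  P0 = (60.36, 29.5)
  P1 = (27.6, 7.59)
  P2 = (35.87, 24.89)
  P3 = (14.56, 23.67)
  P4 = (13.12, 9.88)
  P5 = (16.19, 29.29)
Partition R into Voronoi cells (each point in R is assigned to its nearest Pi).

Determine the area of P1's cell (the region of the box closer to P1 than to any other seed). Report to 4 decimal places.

Area of P1's cell: 446.3262

1. box [0,66]×[0,36]: [(0, 0) (66, 0) (66, 36) (0, 36)]
2. ⊥bis P1·P0 via (43.98,18.545): [(0, 0) (56.383, 0) (32.306, 36) (0, 36)]  |A|=1596.4019
3. ⊥bis P1·P2 via (31.735,16.24): [(0, 31.4104) (0, 0) (56.383, 0) (52.0008, 6.5522)]  |A|=1001.4012
4. ⊥bis P1·P3 via (21.08,15.63): [(25.5048, 19.2183) (1.8062, 0) (56.383, 0) (52.0008, 6.5522)]  |A|=583.4871
5. ⊥bis P1·P4 via (20.36,8.735): [(25.5048, 19.2183) (21.5049, 15.9746) (18.9786, 0) (56.383, 0) (52.0008, 6.5522)]  |A|=446.3262
6. ⊥bis P1·P5 via (21.895,18.44): [(25.5048, 19.2183) (21.5049, 15.9746) (18.9786, 0) (56.383, 0) (52.0008, 6.5522)]  |A|=446.3262
7. canonical 5-gon: [(25.5048, 19.2183) (21.5049, 15.9746) (18.9786, 0) (56.383, 0) (52.0008, 6.5522)]
8. shoelace: 446.3262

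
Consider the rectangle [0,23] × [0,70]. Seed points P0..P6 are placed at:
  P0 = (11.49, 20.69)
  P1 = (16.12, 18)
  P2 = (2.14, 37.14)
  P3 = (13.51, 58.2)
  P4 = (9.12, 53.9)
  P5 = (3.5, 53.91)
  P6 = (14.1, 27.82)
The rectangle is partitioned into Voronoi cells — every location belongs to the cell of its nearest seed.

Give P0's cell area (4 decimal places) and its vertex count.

Area of P0's cell: 252.7163 (5 vertices)

1. box [0,23]×[0,70]: [(0, 0) (23, 0) (23, 70) (0, 70)]
2. ⊥bis P0·P1 via (13.805,19.345): [(0, 0) (2.5657, 0) (23, 35.1713) (23, 70) (0, 70)]  |A|=1250.6488
3. ⊥bis P0·P2 via (6.815,28.915): [(0, 25.0414) (0, 0) (2.5657, 0) (23, 35.1713) (23, 38.1144)]  |A|=366.9406
4. ⊥bis P0·P3 via (12.5,39.445): [(0, 25.0414) (0, 0) (2.5657, 0) (23, 35.1713) (23, 38.1144)]  |A|=366.9406
5. ⊥bis P0·P4 via (10.305,37.295): [(0, 25.0414) (0, 0) (2.5657, 0) (23, 35.1713) (23, 38.1144)]  |A|=366.9406
6. ⊥bis P0·P5 via (7.495,37.3): [(0, 25.0414) (0, 0) (2.5657, 0) (23, 35.1713) (23, 38.1144)]  |A|=366.9406
7. ⊥bis P0·P6 via (12.795,24.255): [(4.1707, 27.412) (0, 25.0414) (0, 0) (2.5657, 0) (15.9802, 23.089)]  |A|=252.7163
8. canonical 5-gon: [(4.1707, 27.412) (0, 25.0414) (0, 0) (2.5657, 0) (15.9802, 23.089)]
9. shoelace: 252.7163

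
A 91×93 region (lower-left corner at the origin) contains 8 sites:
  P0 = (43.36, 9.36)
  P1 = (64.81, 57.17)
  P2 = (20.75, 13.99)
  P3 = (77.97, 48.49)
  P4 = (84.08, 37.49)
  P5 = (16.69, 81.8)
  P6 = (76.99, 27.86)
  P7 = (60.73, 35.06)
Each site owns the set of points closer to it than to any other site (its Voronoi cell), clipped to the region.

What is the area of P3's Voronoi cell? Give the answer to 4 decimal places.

Area of P3's cell: 515.2562

1. box [0,91]×[0,93]: [(0, 0) (91, 0) (91, 93) (0, 93)]
2. ⊥bis P3·P0 via (60.665,28.925): [(0, 82.5824) (91, 2.0941) (91, 93) (0, 93)]  |A|=4610.2188
3. ⊥bis P3·P1 via (71.39,52.83): [(57.4806, 31.7416) (91, 2.0941) (91, 82.5613)]  |A|=1348.6064
4. ⊥bis P3·P2 via (49.36,31.24): [(57.4806, 31.7416) (91, 2.0941) (91, 82.5613)]  |A|=1348.6064
5. ⊥bis P3·P4 via (81.025,42.99): [(57.4806, 31.7416) (58.7511, 30.6178) (91, 48.5307) (91, 82.5613)]  |A|=599.8412
6. ⊥bis P3·P5 via (47.33,65.145): [(57.4806, 31.7416) (58.7511, 30.6178) (91, 48.5307) (91, 82.5613)]  |A|=599.8412
7. ⊥bis P3·P6 via (77.48,38.175): [(62.2026, 38.9007) (72.7601, 38.3992) (91, 48.5307) (91, 82.5613)]  |A|=548.0517
8. ⊥bis P3·P7 via (69.35,41.775): [(66.5062, 45.4255) (71.9498, 38.4377) (72.7601, 38.3992) (91, 48.5307) (91, 82.5613)]  |A|=515.2562
9. canonical 5-gon: [(66.5062, 45.4255) (71.9498, 38.4377) (72.7601, 38.3992) (91, 48.5307) (91, 82.5613)]
10. shoelace: 515.2562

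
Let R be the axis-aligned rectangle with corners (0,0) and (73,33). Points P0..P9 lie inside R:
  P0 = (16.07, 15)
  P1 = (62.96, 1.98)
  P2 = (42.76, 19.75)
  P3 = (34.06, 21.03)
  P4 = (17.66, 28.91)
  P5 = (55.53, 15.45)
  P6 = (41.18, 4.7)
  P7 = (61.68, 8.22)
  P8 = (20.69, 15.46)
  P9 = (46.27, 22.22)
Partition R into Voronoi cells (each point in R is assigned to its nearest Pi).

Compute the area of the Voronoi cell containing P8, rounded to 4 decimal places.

Area of P8's cell: 214.4468

1. box [0,73]×[0,33]: [(0, 0) (73, 0) (73, 33) (0, 33)]
2. ⊥bis P8·P0 via (18.38,15.23): [(19.8964, 0) (73, 0) (73, 33) (16.6107, 33)]  |A|=1806.6329
3. ⊥bis P8·P1 via (41.825,8.72): [(19.8964, 0) (39.0442, 0) (49.5679, 33) (16.6107, 33)]  |A|=859.7328
4. ⊥bis P8·P2 via (31.725,17.605): [(19.8964, 0) (35.1471, 0) (28.7325, 33) (16.6107, 33)]  |A|=451.646
5. ⊥bis P8·P3 via (27.375,18.245): [(19.8964, 0) (34.9759, 0) (21.228, 33) (16.6107, 33)]  |A|=324.998
6. ⊥bis P8·P4 via (19.175,22.185): [(17.7201, 21.8573) (19.8964, 0) (34.9759, 0) (25.1709, 23.5357)]  |A|=260.7065
7. ⊥bis P8·P5 via (38.11,15.455): [(17.7201, 21.8573) (19.8964, 0) (34.9759, 0) (25.1709, 23.5357)]  |A|=260.7065
8. ⊥bis P8·P6 via (30.935,10.08): [(17.7201, 21.8573) (19.8964, 0) (25.6416, 0) (30.8467, 9.9118) (25.1709, 23.5357)]  |A|=214.4468
9. ⊥bis P8·P7 via (41.185,11.84): [(17.7201, 21.8573) (19.8964, 0) (25.6416, 0) (30.8467, 9.9118) (25.1709, 23.5357)]  |A|=214.4468
10. ⊥bis P8·P9 via (33.48,18.84): [(17.7201, 21.8573) (19.8964, 0) (25.6416, 0) (30.8467, 9.9118) (25.1709, 23.5357)]  |A|=214.4468
11. canonical 5-gon: [(17.7201, 21.8573) (19.8964, 0) (25.6416, 0) (30.8467, 9.9118) (25.1709, 23.5357)]
12. shoelace: 214.4468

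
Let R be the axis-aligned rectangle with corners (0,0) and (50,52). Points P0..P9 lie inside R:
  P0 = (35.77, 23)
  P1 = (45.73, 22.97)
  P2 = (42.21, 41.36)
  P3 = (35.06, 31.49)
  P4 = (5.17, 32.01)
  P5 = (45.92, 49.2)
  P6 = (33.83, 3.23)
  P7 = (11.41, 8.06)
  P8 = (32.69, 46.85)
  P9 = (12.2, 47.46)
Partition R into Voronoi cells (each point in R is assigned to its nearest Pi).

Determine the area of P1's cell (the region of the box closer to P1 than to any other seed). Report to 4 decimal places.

1. box [0,50]×[0,52]: [(0, 0) (50, 0) (50, 52) (0, 52)]
2. ⊥bis P1·P0 via (40.75,22.985): [(40.6808, 0) (50, 0) (50, 52) (40.8374, 52)]  |A|=480.5278
3. ⊥bis P1·P2 via (43.97,32.165): [(40.7758, 31.5536) (40.6808, 0) (50, 0) (50, 33.3192)]  |A|=300.699
4. ⊥bis P1·P3 via (40.395,27.23): [(44.4016, 32.2476) (40.7642, 27.6923) (40.6808, 0) (50, 0) (50, 33.3192)]  |A|=293.703
5. ⊥bis P1·P4 via (25.45,27.49): [(44.4016, 32.2476) (40.7642, 27.6923) (40.6808, 0) (50, 0) (50, 33.3192)]  |A|=293.703
6. ⊥bis P1·P5 via (45.825,36.085): [(44.4016, 32.2476) (40.7642, 27.6923) (40.6808, 0) (50, 0) (50, 33.3192)]  |A|=293.703
7. ⊥bis P1·P6 via (39.78,13.1): [(44.4016, 32.2476) (40.7642, 27.6923) (40.7185, 12.5342) (50, 6.939) (50, 33.3192)]  |A|=203.0962
8. ⊥bis P1·P7 via (28.57,15.515): [(44.4016, 32.2476) (40.7642, 27.6923) (40.7185, 12.5342) (50, 6.939) (50, 33.3192)]  |A|=203.0962
9. ⊥bis P1·P8 via (39.21,34.91): [(44.4016, 32.2476) (40.7642, 27.6923) (40.7185, 12.5342) (50, 6.939) (50, 33.3192)]  |A|=203.0962
10. ⊥bis P1·P9 via (28.965,35.215): [(44.4016, 32.2476) (40.7642, 27.6923) (40.7185, 12.5342) (50, 6.939) (50, 33.3192)]  |A|=203.0962
11. canonical 5-gon: [(44.4016, 32.2476) (40.7642, 27.6923) (40.7185, 12.5342) (50, 6.939) (50, 33.3192)]
12. shoelace: 203.0962

Area of P1's cell: 203.0962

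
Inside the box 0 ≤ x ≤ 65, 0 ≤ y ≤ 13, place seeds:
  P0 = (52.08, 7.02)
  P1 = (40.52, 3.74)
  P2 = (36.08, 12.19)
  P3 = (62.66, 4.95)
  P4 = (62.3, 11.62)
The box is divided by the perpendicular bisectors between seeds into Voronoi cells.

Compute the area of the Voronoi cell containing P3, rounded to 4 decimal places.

Area of P3's cell: 65.7803

1. box [0,65]×[0,13]: [(0, 0) (65, 0) (65, 13) (0, 13)]
2. ⊥bis P3·P0 via (57.37,5.985): [(56.199, 0) (65, 0) (65, 13) (58.7425, 13)]  |A|=97.8801
3. ⊥bis P3·P1 via (51.59,4.345): [(56.199, 0) (65, 0) (65, 13) (58.7425, 13)]  |A|=97.8801
4. ⊥bis P3·P2 via (49.37,8.57): [(56.199, 0) (65, 0) (65, 13) (58.7425, 13)]  |A|=97.8801
5. ⊥bis P3·P4 via (62.48,8.285): [(57.7703, 8.0308) (56.199, 0) (65, 0) (65, 8.421)]  |A|=65.7803
6. canonical 4-gon: [(57.7703, 8.0308) (56.199, 0) (65, 0) (65, 8.421)]
7. shoelace: 65.7803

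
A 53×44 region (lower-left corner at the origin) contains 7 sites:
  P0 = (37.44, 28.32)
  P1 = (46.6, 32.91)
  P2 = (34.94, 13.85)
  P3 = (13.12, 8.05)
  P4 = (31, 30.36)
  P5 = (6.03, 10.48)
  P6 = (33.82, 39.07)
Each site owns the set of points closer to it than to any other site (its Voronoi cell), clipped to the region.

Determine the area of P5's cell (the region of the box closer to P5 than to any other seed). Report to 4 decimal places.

1. box [0,53]×[0,44]: [(0, 0) (53, 0) (53, 44) (0, 44)]
2. ⊥bis P5·P0 via (21.735,19.4): [(0, 0) (32.7537, 0) (7.7629, 44) (0, 44)]  |A|=891.364
3. ⊥bis P5·P1 via (26.315,21.695): [(0, 0) (32.7537, 0) (7.7629, 44) (0, 44)]  |A|=891.364
4. ⊥bis P5·P2 via (20.485,12.165): [(0, 0) (21.9031, 0) (19.101, 24.0375) (7.7629, 44) (0, 44)]  |A|=760.9535
5. ⊥bis P5·P3 via (9.575,9.265): [(0, 0) (6.3995, 0) (16.3177, 28.938) (7.7629, 44) (0, 44)]  |A|=510.0459
6. ⊥bis P5·P4 via (18.515,20.42): [(0, 43.6755) (0, 0) (6.3995, 0) (14.9381, 24.9128)]  |A|=405.9289
7. ⊥bis P5·P6 via (19.925,24.775): [(0, 43.6755) (0, 0) (6.3995, 0) (14.9381, 24.9128)]  |A|=405.9289
8. canonical 4-gon: [(0, 43.6755) (0, 0) (6.3995, 0) (14.9381, 24.9128)]
9. shoelace: 405.9289

Area of P5's cell: 405.9289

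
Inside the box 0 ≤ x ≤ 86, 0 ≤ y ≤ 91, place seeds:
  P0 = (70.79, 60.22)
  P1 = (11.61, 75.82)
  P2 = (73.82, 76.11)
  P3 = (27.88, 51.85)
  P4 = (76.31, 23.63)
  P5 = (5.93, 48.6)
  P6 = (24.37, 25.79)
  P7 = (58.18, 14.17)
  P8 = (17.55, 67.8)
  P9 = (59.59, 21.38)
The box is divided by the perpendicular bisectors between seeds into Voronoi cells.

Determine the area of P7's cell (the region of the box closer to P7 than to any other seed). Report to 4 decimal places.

Area of P7's cell: 644.4392

1. box [0,86]×[0,91]: [(0, 0) (86, 0) (86, 91) (0, 91)]
2. ⊥bis P7·P0 via (64.485,37.195): [(0, 54.8531) (0, 0) (86, 0) (86, 31.3035)]  |A|=3704.7336
3. ⊥bis P7·P1 via (34.895,44.995): [(35.1891, 45.2172) (0, 18.6355) (0, 0) (86, 0) (86, 31.3035)]  |A|=3067.5016
4. ⊥bis P7·P2 via (66,45.14): [(35.1891, 45.2172) (0, 18.6355) (0, 0) (86, 0) (86, 31.3035)]  |A|=3067.5016
5. ⊥bis P7·P3 via (43.03,33.01): [(52.3624, 40.5146) (1.9799, 0) (86, 0) (86, 31.3035)]  |A|=2228.505
6. ⊥bis P7·P4 via (67.245,18.9): [(56.5677, 39.363) (52.3624, 40.5146) (1.9799, 0) (77.1068, 0)]  |A|=1592.8054
7. ⊥bis P7·P5 via (32.055,31.385): [(56.5677, 39.363) (52.3624, 40.5146) (21.9623, 16.0686) (11.3739, 0) (77.1068, 0)]  |A|=1517.331
8. ⊥bis P7·P6 via (41.275,19.98): [(56.5677, 39.363) (52.3624, 40.5146) (46.7933, 36.0362) (34.4082, 0) (77.1068, 0)]  |A|=1008.5102
9. ⊥bis P7·P8 via (37.865,40.985): [(56.5677, 39.363) (52.3624, 40.5146) (46.7933, 36.0362) (34.4082, 0) (77.1068, 0)]  |A|=1008.5102
10. ⊥bis P7·P9 via (58.885,17.775): [(68.8487, 15.8265) (41.674, 21.1408) (34.4082, 0) (77.1068, 0)]  |A|=644.4392
11. canonical 4-gon: [(68.8487, 15.8265) (41.674, 21.1408) (34.4082, 0) (77.1068, 0)]
12. shoelace: 644.4392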